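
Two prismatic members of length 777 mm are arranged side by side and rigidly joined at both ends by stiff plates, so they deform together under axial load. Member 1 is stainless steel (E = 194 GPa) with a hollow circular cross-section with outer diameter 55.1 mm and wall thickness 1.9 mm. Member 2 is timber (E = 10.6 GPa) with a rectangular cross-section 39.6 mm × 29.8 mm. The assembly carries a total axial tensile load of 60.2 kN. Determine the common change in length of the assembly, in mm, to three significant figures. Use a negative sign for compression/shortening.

0.631 mm

A_1 = 317.6 mm².
A_2 = 1180 mm².
Equal strain + equilibrium ⇒ each member carries load in proportion to AE: A₁E₁ = 61610000 N, A₂E₂ = 12510000 N, ΣAE = 74110000 N.
δ = PL/ΣAE = 60200·777/74110000 = 0.6311 mm.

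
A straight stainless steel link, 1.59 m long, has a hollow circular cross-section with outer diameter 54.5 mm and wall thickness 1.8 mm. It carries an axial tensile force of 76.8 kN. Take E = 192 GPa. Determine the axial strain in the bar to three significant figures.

A = 298 mm².
σ = N/A = 257.7 MPa; ε = σ/E = 257.7/192000 = 1.342e-03.

0.00134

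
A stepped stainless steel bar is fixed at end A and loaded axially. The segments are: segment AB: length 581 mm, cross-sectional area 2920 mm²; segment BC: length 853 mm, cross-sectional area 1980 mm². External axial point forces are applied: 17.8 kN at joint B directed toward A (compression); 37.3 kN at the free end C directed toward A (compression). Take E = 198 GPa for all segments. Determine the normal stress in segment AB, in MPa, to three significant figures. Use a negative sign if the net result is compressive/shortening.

Internal axial forces (sectioning from the free end, tension +): N_BC = -37.3 kN, N_AB = -55.1 kN.
σ_AB = N_AB/A_AB = -55100/2920 = -18.87 MPa.

-18.9 MPa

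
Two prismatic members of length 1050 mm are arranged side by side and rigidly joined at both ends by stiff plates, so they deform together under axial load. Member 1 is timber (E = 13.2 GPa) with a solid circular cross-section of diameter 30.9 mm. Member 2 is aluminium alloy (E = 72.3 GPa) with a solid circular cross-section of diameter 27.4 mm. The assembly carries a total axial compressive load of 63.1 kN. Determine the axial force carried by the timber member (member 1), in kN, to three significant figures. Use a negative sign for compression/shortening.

-11.9 kN

A_1 = 749.9 mm².
A_2 = 589.6 mm².
Equal strain + equilibrium ⇒ each member carries load in proportion to AE: A₁E₁ = 9899000 N, A₂E₂ = 42630000 N, ΣAE = 52530000 N.
F₁ = P·A₁E₁/ΣAE = -63100·9899000/52530000 = -11890 N.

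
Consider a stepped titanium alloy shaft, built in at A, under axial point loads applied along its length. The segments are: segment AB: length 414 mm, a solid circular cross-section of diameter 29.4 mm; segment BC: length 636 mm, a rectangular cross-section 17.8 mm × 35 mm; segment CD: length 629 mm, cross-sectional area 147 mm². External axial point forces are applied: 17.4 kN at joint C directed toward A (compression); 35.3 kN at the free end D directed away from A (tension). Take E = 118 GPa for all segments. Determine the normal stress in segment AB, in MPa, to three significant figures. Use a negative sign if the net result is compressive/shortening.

Internal axial forces (sectioning from the free end, tension +): N_CD = 35.3 kN, N_BC = 17.9 kN, N_AB = 17.9 kN.
A_AB = 678.9 mm².
σ_AB = N_AB/A_AB = 17900/678.9 = 26.37 MPa.

26.4 MPa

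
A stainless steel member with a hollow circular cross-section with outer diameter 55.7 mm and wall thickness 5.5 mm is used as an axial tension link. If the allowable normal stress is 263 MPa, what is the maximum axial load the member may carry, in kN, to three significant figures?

A = 867.4 mm².
P_max = σ_allow · A = 263 · 867.4 = 228100 N = 228.1 kN.

228 kN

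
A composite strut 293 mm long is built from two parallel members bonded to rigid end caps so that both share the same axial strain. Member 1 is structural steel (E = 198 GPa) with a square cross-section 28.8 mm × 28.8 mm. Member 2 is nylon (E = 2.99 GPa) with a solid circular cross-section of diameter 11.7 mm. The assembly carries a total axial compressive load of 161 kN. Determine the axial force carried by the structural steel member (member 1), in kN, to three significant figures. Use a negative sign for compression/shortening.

-161 kN

A_1 = 829.4 mm².
A_2 = 107.5 mm².
Equal strain + equilibrium ⇒ each member carries load in proportion to AE: A₁E₁ = 164200000 N, A₂E₂ = 321500 N, ΣAE = 164600000 N.
F₁ = P·A₁E₁/ΣAE = -161000·164200000/164600000 = -160700 N.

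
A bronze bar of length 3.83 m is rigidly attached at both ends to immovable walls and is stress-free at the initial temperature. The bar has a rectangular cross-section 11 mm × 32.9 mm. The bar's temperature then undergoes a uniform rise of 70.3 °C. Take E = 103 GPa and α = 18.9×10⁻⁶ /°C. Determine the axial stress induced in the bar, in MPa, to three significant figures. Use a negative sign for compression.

-137 MPa

Free thermal expansion αLΔT = 18.9e-6 · 3830 · 70.3 = 5.089 mm.
The walls impose strain ε = −(5.089)/3830 = -1.3287e-03; σ = Eε = 103000 · -1.3287e-03 = -136.9 MPa.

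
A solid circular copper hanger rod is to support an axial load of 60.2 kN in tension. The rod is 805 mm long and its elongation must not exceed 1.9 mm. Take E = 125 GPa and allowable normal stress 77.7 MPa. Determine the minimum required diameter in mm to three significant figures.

Required area A ≥ P/σ_allow = 60200/77.7 = 774.8 mm².
For a solid circular section, d ≥ √(4A/π) = 31.41 mm.
Elongation limit: A ≥ PL/(Eδ_allow) = 60200·805/(125000·1.9) = 204 mm² ⇒ d ≥ 16.12 mm.
The stress limit governs.

31.4 mm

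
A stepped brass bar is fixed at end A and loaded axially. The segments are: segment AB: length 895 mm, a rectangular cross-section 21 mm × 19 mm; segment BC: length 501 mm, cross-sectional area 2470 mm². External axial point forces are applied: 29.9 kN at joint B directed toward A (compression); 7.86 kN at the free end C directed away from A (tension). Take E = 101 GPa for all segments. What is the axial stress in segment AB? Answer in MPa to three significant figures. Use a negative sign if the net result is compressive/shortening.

-55.2 MPa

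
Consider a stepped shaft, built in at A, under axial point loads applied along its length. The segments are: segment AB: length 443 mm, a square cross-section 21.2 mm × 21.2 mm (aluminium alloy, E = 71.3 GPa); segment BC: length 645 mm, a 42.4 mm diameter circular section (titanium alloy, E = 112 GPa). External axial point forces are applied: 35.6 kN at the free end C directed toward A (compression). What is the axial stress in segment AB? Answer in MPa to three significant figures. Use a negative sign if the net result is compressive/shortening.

-79.2 MPa

Internal axial forces (sectioning from the free end, tension +): N_BC = -35.6 kN, N_AB = -35.6 kN.
A_AB = 449.4 mm².
σ_AB = N_AB/A_AB = -35600/449.4 = -79.21 MPa.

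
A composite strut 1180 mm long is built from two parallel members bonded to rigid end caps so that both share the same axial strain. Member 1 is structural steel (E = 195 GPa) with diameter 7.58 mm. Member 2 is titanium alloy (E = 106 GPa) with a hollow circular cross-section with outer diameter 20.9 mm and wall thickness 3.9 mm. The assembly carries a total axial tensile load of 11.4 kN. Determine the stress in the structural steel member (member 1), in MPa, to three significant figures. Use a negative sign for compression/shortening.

A_1 = 45.13 mm².
A_2 = 208.3 mm².
Equal strain + equilibrium ⇒ each member carries load in proportion to AE: A₁E₁ = 8800000 N, A₂E₂ = 22080000 N, ΣAE = 30880000 N.
σ₁ = P·E₁/ΣAE = 11400·195000/30880000 = 71.99 MPa.

72.0 MPa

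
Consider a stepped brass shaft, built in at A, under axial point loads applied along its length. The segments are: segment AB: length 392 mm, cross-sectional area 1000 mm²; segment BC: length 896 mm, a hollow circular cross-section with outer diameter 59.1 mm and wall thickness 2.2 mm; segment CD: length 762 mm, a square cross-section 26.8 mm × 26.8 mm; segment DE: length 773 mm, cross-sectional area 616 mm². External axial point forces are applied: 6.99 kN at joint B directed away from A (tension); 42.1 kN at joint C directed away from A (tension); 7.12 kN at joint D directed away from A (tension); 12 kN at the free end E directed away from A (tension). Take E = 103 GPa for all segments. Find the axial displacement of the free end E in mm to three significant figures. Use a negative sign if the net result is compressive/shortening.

1.96 mm

Internal axial forces (sectioning from the free end, tension +): N_DE = 12 kN, N_CD = 19.12 kN, N_BC = 61.22 kN, N_AB = 68.21 kN.
A_BC = 393.3 mm².
A_CD = 718.2 mm².
δ_AB = 68210·392/(1000·103000) = 0.2596 mm
δ_BC = 61220·896/(393.3·103000) = 1.354 mm
δ_CD = 19120·762/(718.2·103000) = 0.1969 mm
δ_DE = 12000·773/(616·103000) = 0.1462 mm
δ = Σδ_i = 1.957 mm.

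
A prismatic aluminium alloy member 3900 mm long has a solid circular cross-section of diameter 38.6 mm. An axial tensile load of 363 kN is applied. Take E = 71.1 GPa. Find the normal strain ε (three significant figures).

0.00436

A = 1170 mm².
σ = N/A = 310.2 MPa; ε = σ/E = 310.2/71100 = 4.363e-03.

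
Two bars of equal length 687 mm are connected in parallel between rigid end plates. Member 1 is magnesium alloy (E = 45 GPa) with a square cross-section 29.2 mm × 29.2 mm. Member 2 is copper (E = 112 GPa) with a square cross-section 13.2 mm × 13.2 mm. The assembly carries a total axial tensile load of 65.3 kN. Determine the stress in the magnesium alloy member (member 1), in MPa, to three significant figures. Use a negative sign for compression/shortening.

50.8 MPa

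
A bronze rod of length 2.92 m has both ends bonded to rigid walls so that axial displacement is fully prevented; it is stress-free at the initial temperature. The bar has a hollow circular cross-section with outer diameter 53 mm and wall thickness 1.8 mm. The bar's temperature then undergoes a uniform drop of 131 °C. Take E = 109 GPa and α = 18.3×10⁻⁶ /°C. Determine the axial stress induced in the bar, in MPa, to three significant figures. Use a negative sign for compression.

Free thermal expansion αLΔT = 18.3e-6 · 2920 · -131 = -7 mm.
The walls impose strain ε = −(-7)/2920 = 2.3973e-03; σ = Eε = 109000 · 2.3973e-03 = 261.3 MPa.

261 MPa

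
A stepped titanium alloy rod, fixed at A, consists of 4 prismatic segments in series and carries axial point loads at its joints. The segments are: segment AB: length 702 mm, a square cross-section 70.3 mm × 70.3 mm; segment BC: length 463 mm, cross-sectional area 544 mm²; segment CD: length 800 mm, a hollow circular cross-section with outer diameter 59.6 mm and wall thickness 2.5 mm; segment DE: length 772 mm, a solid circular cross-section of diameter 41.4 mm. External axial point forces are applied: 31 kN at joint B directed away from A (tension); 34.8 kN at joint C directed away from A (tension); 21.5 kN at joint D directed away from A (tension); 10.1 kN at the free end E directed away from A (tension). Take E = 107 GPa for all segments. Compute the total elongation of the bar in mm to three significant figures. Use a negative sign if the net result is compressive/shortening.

1.24 mm

Internal axial forces (sectioning from the free end, tension +): N_DE = 10.1 kN, N_CD = 31.6 kN, N_BC = 66.4 kN, N_AB = 97.4 kN.
A_AB = 4942 mm².
A_CD = 448.5 mm².
A_DE = 1346 mm².
δ_AB = 97400·702/(4942·107000) = 0.1293 mm
δ_BC = 66400·463/(544·107000) = 0.5282 mm
δ_CD = 31600·800/(448.5·107000) = 0.5268 mm
δ_DE = 10100·772/(1346·107000) = 0.05413 mm
δ = Σδ_i = 1.238 mm.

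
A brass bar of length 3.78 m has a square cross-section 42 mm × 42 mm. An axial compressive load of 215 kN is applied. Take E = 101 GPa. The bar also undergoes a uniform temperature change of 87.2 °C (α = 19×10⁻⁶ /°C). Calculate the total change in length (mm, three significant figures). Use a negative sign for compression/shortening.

A = 1764 mm².
δ_mech = NL/(AE) = -215000·3780/(1764·101000) = -4.562 mm.
δ_thermal = αLΔT = 19e-6·3780·87.2 = 6.263 mm.
δ = δ_mech + δ_thermal = 1.701 mm.

1.70 mm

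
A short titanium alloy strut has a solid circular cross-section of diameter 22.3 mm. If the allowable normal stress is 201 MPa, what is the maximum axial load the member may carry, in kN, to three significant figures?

78.5 kN

A = 390.6 mm².
P_max = σ_allow · A = 201 · 390.6 = 78500 N = 78.5 kN.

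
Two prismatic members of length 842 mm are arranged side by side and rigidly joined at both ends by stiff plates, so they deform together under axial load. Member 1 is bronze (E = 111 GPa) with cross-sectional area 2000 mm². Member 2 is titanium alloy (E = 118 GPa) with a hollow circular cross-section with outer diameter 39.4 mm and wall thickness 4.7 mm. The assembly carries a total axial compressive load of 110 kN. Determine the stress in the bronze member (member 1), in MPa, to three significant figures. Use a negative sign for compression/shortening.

-43.2 MPa

A_2 = 512.4 mm².
Equal strain + equilibrium ⇒ each member carries load in proportion to AE: A₁E₁ = 222000000 N, A₂E₂ = 60460000 N, ΣAE = 282500000 N.
σ₁ = P·E₁/ΣAE = -110000·111000/282500000 = -43.23 MPa.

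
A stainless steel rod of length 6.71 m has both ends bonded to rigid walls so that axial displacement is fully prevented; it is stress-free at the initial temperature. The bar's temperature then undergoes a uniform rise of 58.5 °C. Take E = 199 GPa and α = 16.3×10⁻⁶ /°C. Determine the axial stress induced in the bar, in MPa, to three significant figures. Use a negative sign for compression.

Free thermal expansion αLΔT = 16.3e-6 · 6710 · 58.5 = 6.398 mm.
The walls impose strain ε = −(6.398)/6710 = -9.5355e-04; σ = Eε = 199000 · -9.5355e-04 = -189.8 MPa.

-190 MPa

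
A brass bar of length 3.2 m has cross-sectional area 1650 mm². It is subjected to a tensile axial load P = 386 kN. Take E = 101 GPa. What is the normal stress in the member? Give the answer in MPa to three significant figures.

234 MPa

σ = N/A = 386000/1650 = 233.9 MPa.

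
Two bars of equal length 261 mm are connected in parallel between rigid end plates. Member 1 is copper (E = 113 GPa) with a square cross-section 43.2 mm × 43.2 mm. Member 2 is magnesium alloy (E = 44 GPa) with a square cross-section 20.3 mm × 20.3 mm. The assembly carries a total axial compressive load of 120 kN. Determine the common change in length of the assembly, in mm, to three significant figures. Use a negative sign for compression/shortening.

-0.137 mm

A_1 = 1866 mm².
A_2 = 412.1 mm².
Equal strain + equilibrium ⇒ each member carries load in proportion to AE: A₁E₁ = 210900000 N, A₂E₂ = 18130000 N, ΣAE = 229000000 N.
δ = PL/ΣAE = -120000·261/229000000 = -0.1368 mm.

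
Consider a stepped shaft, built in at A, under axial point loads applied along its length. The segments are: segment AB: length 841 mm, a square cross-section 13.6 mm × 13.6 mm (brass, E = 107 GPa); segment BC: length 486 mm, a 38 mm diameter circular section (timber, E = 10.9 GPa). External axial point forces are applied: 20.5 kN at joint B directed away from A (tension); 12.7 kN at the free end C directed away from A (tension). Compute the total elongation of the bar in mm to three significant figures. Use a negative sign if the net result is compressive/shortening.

Internal axial forces (sectioning from the free end, tension +): N_BC = 12.7 kN, N_AB = 33.2 kN.
A_AB = 185 mm².
A_BC = 1134 mm².
δ_AB = 33200·841/(185·107000) = 1.411 mm
δ_BC = 12700·486/(1134·10900) = 0.4993 mm
δ = Σδ_i = 1.91 mm.

1.91 mm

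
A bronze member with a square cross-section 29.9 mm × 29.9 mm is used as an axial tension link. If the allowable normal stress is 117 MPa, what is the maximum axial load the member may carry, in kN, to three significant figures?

105 kN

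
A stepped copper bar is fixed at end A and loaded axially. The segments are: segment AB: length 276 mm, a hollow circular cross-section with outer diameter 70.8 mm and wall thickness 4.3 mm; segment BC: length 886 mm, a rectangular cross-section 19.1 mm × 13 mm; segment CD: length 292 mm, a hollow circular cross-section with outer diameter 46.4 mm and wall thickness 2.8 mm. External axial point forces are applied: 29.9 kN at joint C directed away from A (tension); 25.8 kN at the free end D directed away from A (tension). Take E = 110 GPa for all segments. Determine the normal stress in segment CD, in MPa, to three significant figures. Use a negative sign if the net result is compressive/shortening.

67.3 MPa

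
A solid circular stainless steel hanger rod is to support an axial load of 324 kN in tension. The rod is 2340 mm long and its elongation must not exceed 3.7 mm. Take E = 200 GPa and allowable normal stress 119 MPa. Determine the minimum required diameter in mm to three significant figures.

Required area A ≥ P/σ_allow = 324000/119 = 2723 mm².
For a solid circular section, d ≥ √(4A/π) = 58.88 mm.
Elongation limit: A ≥ PL/(Eδ_allow) = 324000·2340/(200000·3.7) = 1025 mm² ⇒ d ≥ 36.12 mm.
The stress limit governs.

58.9 mm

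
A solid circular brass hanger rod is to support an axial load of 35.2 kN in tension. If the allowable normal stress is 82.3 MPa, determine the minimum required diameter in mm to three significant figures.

Required area A ≥ P/σ_allow = 35200/82.3 = 427.7 mm².
For a solid circular section, d ≥ √(4A/π) = 23.34 mm.

23.3 mm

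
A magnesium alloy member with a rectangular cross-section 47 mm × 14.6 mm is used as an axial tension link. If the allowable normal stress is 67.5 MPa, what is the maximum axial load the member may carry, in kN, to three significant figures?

46.3 kN

A = 686.2 mm².
P_max = σ_allow · A = 67.5 · 686.2 = 46320 N = 46.32 kN.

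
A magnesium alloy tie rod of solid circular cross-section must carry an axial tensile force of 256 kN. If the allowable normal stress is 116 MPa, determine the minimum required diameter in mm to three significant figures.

Required area A ≥ P/σ_allow = 256000/116 = 2207 mm².
For a solid circular section, d ≥ √(4A/π) = 53.01 mm.

53.0 mm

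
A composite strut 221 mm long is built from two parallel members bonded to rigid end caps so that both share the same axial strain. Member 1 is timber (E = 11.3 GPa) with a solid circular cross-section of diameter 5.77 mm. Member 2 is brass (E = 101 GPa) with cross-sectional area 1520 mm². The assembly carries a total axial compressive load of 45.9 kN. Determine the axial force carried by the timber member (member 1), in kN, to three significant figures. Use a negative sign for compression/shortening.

A_1 = 26.15 mm².
Equal strain + equilibrium ⇒ each member carries load in proportion to AE: A₁E₁ = 295500 N, A₂E₂ = 153500000 N, ΣAE = 153800000 N.
F₁ = P·A₁E₁/ΣAE = -45900·295500/153800000 = -88.17 N.

-0.0882 kN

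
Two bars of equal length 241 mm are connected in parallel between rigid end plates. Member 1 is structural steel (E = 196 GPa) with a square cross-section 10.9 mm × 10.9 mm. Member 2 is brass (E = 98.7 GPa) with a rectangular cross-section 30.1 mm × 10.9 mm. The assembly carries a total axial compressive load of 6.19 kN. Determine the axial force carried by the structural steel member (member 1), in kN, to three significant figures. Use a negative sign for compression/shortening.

-2.59 kN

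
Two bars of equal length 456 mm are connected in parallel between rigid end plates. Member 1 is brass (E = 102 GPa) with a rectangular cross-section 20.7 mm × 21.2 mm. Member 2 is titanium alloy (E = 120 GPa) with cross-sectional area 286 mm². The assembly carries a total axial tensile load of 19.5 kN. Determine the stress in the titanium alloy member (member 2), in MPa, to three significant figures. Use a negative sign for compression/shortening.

A_1 = 438.8 mm².
Equal strain + equilibrium ⇒ each member carries load in proportion to AE: A₁E₁ = 44760000 N, A₂E₂ = 34320000 N, ΣAE = 79080000 N.
σ₂ = P·E₂/ΣAE = 19500·120000/79080000 = 29.59 MPa.

29.6 MPa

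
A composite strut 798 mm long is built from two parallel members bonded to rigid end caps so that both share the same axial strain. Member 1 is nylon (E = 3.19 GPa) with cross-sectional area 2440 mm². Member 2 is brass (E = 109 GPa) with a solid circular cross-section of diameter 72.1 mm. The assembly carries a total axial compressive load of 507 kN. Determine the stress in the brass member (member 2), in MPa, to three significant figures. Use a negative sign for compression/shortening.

A_2 = 4083 mm².
Equal strain + equilibrium ⇒ each member carries load in proportion to AE: A₁E₁ = 7784000 N, A₂E₂ = 445000000 N, ΣAE = 452800000 N.
σ₂ = P·E₂/ΣAE = -507000·109000/452800000 = -122 MPa.

-122 MPa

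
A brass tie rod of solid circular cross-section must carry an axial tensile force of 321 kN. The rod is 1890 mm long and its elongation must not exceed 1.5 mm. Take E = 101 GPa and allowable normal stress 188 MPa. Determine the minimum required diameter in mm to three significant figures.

71.4 mm

Required area A ≥ P/σ_allow = 321000/188 = 1707 mm².
For a solid circular section, d ≥ √(4A/π) = 46.63 mm.
Elongation limit: A ≥ PL/(Eδ_allow) = 321000·1890/(101000·1.5) = 4005 mm² ⇒ d ≥ 71.41 mm.
The elongation limit governs.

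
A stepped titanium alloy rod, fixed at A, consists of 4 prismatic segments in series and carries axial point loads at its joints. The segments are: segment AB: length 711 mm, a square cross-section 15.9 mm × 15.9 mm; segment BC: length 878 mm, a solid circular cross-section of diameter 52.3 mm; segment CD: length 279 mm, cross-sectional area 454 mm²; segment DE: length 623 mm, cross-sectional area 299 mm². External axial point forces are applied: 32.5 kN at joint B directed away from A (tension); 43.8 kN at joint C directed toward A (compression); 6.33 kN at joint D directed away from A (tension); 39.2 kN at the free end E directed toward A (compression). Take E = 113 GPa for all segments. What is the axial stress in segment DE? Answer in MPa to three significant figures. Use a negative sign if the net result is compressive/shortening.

-131 MPa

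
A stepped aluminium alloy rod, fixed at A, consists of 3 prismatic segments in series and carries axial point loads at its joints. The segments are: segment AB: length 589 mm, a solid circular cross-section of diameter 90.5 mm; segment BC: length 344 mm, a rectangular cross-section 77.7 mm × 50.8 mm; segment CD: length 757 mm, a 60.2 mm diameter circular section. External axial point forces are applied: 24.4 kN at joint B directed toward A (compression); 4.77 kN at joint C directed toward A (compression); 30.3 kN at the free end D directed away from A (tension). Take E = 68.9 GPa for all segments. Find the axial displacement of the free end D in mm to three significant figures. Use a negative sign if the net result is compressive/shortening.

0.151 mm

Internal axial forces (sectioning from the free end, tension +): N_CD = 30.3 kN, N_BC = 25.53 kN, N_AB = 1.13 kN.
A_AB = 6433 mm².
A_BC = 3947 mm².
A_CD = 2846 mm².
δ_AB = 1130·589/(6433·68900) = 0.001502 mm
δ_BC = 25530·344/(3947·68900) = 0.03229 mm
δ_CD = 30300·757/(2846·68900) = 0.117 mm
δ = Σδ_i = 0.1508 mm.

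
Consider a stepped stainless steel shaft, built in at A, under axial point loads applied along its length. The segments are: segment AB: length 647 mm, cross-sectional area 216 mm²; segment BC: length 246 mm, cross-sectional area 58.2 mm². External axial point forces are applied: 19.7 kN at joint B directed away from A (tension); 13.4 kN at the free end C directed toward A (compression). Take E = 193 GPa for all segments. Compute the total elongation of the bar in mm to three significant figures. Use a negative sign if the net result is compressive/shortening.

-0.196 mm

Internal axial forces (sectioning from the free end, tension +): N_BC = -13.4 kN, N_AB = 6.3 kN.
δ_AB = 6300·647/(216·193000) = 0.09778 mm
δ_BC = -13400·246/(58.2·193000) = -0.2935 mm
δ = Σδ_i = -0.1957 mm.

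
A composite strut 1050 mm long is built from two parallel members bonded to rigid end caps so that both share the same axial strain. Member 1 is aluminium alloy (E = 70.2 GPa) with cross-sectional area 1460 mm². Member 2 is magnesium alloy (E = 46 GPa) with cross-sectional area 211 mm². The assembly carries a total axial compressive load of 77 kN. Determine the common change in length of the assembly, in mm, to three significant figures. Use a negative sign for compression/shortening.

-0.721 mm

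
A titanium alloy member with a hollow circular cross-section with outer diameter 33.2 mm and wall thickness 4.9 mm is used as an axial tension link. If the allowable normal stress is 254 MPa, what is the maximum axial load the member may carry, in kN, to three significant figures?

A = 435.6 mm².
P_max = σ_allow · A = 254 · 435.6 = 110700 N = 110.7 kN.

111 kN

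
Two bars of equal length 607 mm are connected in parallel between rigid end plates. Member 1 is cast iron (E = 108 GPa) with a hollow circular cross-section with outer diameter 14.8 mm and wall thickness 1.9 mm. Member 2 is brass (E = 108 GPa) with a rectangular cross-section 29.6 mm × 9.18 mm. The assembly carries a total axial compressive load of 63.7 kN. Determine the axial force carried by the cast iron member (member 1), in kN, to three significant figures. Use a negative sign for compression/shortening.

A_1 = 77 mm².
A_2 = 271.7 mm².
Equal strain + equilibrium ⇒ each member carries load in proportion to AE: A₁E₁ = 8316000 N, A₂E₂ = 29350000 N, ΣAE = 37660000 N.
F₁ = P·A₁E₁/ΣAE = -63700·8316000/37660000 = -14070 N.

-14.1 kN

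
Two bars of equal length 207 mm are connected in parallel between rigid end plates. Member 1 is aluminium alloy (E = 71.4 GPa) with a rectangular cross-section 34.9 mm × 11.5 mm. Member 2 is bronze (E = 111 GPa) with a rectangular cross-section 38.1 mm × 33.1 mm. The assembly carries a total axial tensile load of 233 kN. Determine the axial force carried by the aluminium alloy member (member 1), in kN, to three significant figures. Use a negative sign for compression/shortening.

A_1 = 401.3 mm².
A_2 = 1261 mm².
Equal strain + equilibrium ⇒ each member carries load in proportion to AE: A₁E₁ = 28660000 N, A₂E₂ = 140000000 N, ΣAE = 168600000 N.
F₁ = P·A₁E₁/ΣAE = 233000·28660000/168600000 = 39590 N.

39.6 kN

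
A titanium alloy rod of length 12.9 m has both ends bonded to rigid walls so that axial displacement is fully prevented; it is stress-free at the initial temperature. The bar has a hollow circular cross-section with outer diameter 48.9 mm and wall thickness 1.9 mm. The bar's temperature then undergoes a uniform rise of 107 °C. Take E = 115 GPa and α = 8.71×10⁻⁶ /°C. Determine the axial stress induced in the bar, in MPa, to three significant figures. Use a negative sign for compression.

-107 MPa

Free thermal expansion αLΔT = 8.71e-6 · 12900 · 107 = 12.02 mm.
The walls impose strain ε = −(12.02)/12900 = -9.3197e-04; σ = Eε = 115000 · -9.3197e-04 = -107.2 MPa.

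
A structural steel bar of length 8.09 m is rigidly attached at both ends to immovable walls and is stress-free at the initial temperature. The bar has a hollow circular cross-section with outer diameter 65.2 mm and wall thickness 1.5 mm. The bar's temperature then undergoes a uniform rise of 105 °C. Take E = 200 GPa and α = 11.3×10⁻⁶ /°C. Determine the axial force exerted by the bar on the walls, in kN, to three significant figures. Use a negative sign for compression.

Free thermal expansion αLΔT = 11.3e-6 · 8090 · 105 = 9.599 mm.
The walls impose strain ε = −(9.599)/8090 = -1.1865e-03; σ = Eε = 200000 · -1.1865e-03 = -237.3 MPa.
Wall reaction R = σ·A = -237.3·300.2 = -71230 N = -71.23 kN.

-71.2 kN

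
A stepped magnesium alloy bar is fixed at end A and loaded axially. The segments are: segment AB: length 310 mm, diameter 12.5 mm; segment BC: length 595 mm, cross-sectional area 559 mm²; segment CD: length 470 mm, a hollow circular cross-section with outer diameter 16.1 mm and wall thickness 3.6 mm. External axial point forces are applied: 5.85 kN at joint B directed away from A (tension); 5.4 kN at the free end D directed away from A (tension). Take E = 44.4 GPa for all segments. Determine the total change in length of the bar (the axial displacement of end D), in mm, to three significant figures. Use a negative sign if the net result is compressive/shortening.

Internal axial forces (sectioning from the free end, tension +): N_CD = 5.4 kN, N_BC = 5.4 kN, N_AB = 11.25 kN.
A_AB = 122.7 mm².
A_CD = 141.4 mm².
δ_AB = 11250·310/(122.7·44400) = 0.6401 mm
δ_BC = 5400·595/(559·44400) = 0.1295 mm
δ_CD = 5400·470/(141.4·44400) = 0.4043 mm
δ = Σδ_i = 1.174 mm.

1.17 mm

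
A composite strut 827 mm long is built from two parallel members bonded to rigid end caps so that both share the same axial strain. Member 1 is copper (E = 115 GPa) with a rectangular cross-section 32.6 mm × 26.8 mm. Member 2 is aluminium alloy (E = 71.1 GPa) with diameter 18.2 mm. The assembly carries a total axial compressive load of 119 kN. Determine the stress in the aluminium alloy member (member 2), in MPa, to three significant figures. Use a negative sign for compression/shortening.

-71.1 MPa

A_1 = 873.7 mm².
A_2 = 260.2 mm².
Equal strain + equilibrium ⇒ each member carries load in proportion to AE: A₁E₁ = 100500000 N, A₂E₂ = 18500000 N, ΣAE = 119000000 N.
σ₂ = P·E₂/ΣAE = -119000·71100/119000000 = -71.12 MPa.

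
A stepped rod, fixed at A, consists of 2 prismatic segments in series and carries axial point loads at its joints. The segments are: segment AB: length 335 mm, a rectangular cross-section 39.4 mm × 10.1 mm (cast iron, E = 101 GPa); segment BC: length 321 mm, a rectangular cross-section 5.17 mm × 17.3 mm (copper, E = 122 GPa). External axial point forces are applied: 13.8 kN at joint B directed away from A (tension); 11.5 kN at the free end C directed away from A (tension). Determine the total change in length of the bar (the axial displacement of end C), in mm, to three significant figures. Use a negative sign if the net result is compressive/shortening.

0.549 mm

Internal axial forces (sectioning from the free end, tension +): N_BC = 11.5 kN, N_AB = 25.3 kN.
A_AB = 397.9 mm².
A_BC = 89.44 mm².
δ_AB = 25300·335/(397.9·101000) = 0.2109 mm
δ_BC = 11500·321/(89.44·122000) = 0.3383 mm
δ = Σδ_i = 0.5492 mm.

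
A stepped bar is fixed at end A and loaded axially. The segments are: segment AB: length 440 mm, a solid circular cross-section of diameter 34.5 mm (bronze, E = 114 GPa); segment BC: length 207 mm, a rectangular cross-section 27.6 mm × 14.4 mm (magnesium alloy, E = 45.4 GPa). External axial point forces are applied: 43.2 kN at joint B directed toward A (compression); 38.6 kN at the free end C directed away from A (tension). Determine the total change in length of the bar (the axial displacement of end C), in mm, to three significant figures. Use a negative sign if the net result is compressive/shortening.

0.424 mm

Internal axial forces (sectioning from the free end, tension +): N_BC = 38.6 kN, N_AB = -4.6 kN.
A_AB = 934.8 mm².
A_BC = 397.4 mm².
δ_AB = -4600·440/(934.8·114000) = -0.01899 mm
δ_BC = 38600·207/(397.4·45400) = 0.4428 mm
δ = Σδ_i = 0.4238 mm.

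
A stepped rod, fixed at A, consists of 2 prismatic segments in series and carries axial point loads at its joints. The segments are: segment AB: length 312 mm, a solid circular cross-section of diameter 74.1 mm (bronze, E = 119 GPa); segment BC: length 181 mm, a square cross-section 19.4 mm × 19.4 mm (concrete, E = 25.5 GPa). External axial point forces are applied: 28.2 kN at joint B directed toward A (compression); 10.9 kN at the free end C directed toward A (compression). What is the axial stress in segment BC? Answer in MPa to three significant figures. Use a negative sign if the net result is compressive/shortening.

-29.0 MPa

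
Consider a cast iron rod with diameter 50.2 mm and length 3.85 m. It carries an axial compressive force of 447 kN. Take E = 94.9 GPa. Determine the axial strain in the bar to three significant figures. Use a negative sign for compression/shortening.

-0.00238

A = 1979 mm².
σ = N/A = -225.8 MPa; ε = σ/E = -225.8/94900 = -2.380e-03.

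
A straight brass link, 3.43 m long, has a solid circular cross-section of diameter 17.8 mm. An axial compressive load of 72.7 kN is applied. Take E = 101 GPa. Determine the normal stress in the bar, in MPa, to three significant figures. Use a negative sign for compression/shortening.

A = 248.8 mm².
σ = N/A = -72700/248.8 = -292.1 MPa.

-292 MPa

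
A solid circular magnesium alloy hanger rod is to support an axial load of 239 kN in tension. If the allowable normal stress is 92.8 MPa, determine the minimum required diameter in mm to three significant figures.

57.3 mm

Required area A ≥ P/σ_allow = 239000/92.8 = 2575 mm².
For a solid circular section, d ≥ √(4A/π) = 57.26 mm.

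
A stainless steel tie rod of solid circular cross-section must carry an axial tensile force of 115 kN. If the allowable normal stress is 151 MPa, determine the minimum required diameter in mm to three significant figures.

Required area A ≥ P/σ_allow = 115000/151 = 761.6 mm².
For a solid circular section, d ≥ √(4A/π) = 31.14 mm.

31.1 mm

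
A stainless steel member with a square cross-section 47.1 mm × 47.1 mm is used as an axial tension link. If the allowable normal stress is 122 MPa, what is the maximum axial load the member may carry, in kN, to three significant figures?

271 kN

A = 2218 mm².
P_max = σ_allow · A = 122 · 2218 = 270600 N = 270.6 kN.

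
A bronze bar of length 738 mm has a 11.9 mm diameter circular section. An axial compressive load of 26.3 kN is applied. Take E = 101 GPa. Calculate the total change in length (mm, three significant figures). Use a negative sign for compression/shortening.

-1.73 mm

A = 111.2 mm².
δ_mech = NL/(AE) = -26300·738/(111.2·101000) = -1.728 mm.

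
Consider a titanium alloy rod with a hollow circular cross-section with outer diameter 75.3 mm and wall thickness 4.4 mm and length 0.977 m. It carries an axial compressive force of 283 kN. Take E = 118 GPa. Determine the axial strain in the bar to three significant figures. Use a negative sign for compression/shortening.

-0.00245

A = 980.1 mm².
σ = N/A = -288.8 MPa; ε = σ/E = -288.8/118000 = -2.447e-03.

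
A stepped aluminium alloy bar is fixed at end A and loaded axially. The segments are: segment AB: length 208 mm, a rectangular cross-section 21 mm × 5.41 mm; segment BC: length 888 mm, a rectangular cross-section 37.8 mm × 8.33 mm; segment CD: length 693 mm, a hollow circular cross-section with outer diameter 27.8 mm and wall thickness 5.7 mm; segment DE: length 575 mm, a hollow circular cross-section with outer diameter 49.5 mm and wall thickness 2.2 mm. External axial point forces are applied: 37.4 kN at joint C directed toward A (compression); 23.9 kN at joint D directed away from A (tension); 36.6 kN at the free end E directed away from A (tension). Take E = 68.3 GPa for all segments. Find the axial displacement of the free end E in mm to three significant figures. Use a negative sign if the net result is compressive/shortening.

Internal axial forces (sectioning from the free end, tension +): N_DE = 36.6 kN, N_CD = 60.5 kN, N_BC = 23.1 kN, N_AB = 23.1 kN.
A_AB = 113.6 mm².
A_BC = 314.9 mm².
A_CD = 395.7 mm².
A_DE = 326.9 mm².
δ_AB = 23100·208/(113.6·68300) = 0.6192 mm
δ_BC = 23100·888/(314.9·68300) = 0.9538 mm
δ_CD = 60500·693/(395.7·68300) = 1.551 mm
δ_DE = 36600·575/(326.9·68300) = 0.9425 mm
δ = Σδ_i = 4.067 mm.

4.07 mm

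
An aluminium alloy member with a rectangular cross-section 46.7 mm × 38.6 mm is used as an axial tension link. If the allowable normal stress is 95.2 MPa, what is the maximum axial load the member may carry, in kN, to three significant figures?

172 kN

A = 1803 mm².
P_max = σ_allow · A = 95.2 · 1803 = 171600 N = 171.6 kN.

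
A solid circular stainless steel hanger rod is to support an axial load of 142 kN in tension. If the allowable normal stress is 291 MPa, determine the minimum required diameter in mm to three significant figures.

24.9 mm

Required area A ≥ P/σ_allow = 142000/291 = 488 mm².
For a solid circular section, d ≥ √(4A/π) = 24.93 mm.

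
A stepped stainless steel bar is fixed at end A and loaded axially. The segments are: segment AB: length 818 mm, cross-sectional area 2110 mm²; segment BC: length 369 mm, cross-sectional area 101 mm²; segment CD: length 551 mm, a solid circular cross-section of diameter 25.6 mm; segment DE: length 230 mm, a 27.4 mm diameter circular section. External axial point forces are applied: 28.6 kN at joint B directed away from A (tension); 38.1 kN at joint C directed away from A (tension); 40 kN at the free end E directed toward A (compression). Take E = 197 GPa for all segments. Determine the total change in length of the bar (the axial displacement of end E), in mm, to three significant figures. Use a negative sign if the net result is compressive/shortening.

Internal axial forces (sectioning from the free end, tension +): N_DE = -40 kN, N_CD = -40 kN, N_BC = -1.9 kN, N_AB = 26.7 kN.
A_CD = 514.7 mm².
A_DE = 589.6 mm².
δ_AB = 26700·818/(2110·197000) = 0.05254 mm
δ_BC = -1900·369/(101·197000) = -0.03524 mm
δ_CD = -40000·551/(514.7·197000) = -0.2174 mm
δ_DE = -40000·230/(589.6·197000) = -0.0792 mm
δ = Σδ_i = -0.2793 mm.

-0.279 mm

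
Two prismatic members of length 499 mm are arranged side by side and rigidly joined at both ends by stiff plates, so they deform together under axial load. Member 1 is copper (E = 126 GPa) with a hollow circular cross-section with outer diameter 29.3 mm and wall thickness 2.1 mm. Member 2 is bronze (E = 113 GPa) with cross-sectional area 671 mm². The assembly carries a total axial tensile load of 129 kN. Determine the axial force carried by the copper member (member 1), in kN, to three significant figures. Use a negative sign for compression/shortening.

29.6 kN

A_1 = 179.4 mm².
Equal strain + equilibrium ⇒ each member carries load in proportion to AE: A₁E₁ = 22610000 N, A₂E₂ = 75820000 N, ΣAE = 98430000 N.
F₁ = P·A₁E₁/ΣAE = 129000·22610000/98430000 = 29630 N.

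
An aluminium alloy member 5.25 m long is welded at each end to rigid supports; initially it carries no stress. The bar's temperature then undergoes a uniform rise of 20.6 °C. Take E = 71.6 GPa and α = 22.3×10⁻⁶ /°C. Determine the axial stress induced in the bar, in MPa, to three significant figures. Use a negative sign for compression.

Free thermal expansion αLΔT = 22.3e-6 · 5250 · 20.6 = 2.412 mm.
The walls impose strain ε = −(2.412)/5250 = -4.5938e-04; σ = Eε = 71600 · -4.5938e-04 = -32.89 MPa.

-32.9 MPa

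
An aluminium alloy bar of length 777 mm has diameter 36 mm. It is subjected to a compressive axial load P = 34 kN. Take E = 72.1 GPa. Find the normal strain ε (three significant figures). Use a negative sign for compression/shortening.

-4.63e-04

A = 1018 mm².
σ = N/A = -33.4 MPa; ε = σ/E = -33.4/72100 = -4.633e-04.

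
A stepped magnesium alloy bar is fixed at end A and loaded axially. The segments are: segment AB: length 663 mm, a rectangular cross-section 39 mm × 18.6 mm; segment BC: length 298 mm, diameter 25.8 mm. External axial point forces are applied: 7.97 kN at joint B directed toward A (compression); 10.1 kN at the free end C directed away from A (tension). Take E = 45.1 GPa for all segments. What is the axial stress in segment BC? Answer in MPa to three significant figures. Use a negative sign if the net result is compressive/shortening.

19.3 MPa

Internal axial forces (sectioning from the free end, tension +): N_BC = 10.1 kN, N_AB = 2.13 kN.
A_BC = 522.8 mm².
σ_BC = N_BC/A_BC = 10100/522.8 = 19.32 MPa.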